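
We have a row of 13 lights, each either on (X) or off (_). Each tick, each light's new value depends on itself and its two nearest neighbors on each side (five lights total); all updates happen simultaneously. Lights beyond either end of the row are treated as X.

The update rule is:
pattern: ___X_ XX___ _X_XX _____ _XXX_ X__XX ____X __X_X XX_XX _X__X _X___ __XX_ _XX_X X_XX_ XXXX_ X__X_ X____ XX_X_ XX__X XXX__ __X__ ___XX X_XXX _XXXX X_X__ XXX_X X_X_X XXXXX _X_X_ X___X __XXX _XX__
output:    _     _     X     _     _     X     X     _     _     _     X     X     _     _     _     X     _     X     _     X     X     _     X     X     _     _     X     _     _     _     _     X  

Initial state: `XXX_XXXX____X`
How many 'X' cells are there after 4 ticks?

tick 1: ____XX_X__X__
tick 2: __X_X_X__XX_X
tick 3: _X__X___XX__X
tick 4: X__XXX__XX_X_
count of X: 7

7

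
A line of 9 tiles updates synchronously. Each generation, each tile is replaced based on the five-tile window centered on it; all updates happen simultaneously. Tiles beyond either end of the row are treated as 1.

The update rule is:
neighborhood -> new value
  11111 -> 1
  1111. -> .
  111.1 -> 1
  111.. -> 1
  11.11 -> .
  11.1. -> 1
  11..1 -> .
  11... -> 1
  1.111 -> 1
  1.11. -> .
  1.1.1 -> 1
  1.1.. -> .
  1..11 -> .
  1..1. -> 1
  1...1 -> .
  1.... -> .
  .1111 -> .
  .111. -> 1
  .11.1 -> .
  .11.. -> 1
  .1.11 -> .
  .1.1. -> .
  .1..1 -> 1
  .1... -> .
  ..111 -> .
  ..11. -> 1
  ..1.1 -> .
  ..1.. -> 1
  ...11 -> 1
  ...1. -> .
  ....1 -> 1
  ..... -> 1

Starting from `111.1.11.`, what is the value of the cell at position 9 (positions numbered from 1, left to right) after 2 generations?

1

generation 1: 1.111....
generation 2: 1.1111.11
position 9 holds 1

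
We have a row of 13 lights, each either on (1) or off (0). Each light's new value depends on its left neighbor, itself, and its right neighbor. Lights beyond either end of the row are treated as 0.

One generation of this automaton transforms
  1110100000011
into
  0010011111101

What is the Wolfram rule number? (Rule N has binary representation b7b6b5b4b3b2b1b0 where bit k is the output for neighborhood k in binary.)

position 1: 111 → 0  (bit 7 = 0)
position 2: 110 → 1  (bit 6 = 1)
position 3: 101 → 0  (bit 5 = 0)
position 5: 100 → 1  (bit 4 = 1)
position 0: 011 → 0  (bit 3 = 0)
position 4: 010 → 0  (bit 2 = 0)
position 10: 001 → 1  (bit 1 = 1)
position 6: 000 → 1  (bit 0 = 1)
bits b7..b0 = 01010011 = 83

83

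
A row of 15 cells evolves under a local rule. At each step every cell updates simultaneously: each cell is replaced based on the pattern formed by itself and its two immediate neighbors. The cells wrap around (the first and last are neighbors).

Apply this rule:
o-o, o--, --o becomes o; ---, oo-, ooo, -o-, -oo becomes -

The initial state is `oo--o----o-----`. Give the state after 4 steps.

--oo-o--o-o---o
oo--o-oo-o-o-o-
--oo-o--o-o-o-o
oo--o-oo-o-o-o-

oo--o-oo-o-o-o-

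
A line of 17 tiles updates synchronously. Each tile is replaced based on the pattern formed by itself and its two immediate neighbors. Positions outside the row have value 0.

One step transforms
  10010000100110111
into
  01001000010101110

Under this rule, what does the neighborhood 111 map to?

1

At position 15 the neighborhood is 111; the next row has 1 there.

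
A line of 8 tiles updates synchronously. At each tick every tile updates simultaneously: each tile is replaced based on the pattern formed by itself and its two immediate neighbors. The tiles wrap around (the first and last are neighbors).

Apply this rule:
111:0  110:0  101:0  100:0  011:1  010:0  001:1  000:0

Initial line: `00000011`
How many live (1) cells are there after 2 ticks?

tick 1: 00000110
tick 2: 00001100
count of 1: 2

2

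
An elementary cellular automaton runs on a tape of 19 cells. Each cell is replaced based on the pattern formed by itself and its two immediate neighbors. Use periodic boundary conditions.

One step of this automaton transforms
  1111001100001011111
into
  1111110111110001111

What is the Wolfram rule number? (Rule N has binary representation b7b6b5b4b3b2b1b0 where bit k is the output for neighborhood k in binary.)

position 0: 111 → 1  (bit 7 = 1)
position 3: 110 → 1  (bit 6 = 1)
position 13: 101 → 0  (bit 5 = 0)
position 4: 100 → 1  (bit 4 = 1)
position 6: 011 → 0  (bit 3 = 0)
position 12: 010 → 0  (bit 2 = 0)
position 5: 001 → 1  (bit 1 = 1)
position 9: 000 → 1  (bit 0 = 1)
bits b7..b0 = 11010011 = 211

211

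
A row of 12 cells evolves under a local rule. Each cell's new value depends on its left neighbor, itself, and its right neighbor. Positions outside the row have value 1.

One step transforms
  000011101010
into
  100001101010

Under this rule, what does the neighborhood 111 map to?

At position 5 the neighborhood is 111; the next row has 1 there.

1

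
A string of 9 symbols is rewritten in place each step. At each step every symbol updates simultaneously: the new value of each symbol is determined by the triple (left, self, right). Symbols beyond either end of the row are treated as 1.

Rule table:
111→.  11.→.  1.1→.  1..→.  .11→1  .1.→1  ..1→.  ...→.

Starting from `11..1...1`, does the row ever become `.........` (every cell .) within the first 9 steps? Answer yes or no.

step 1: ....1...1
step 2: ....1...1  (fixed point — unchanged through step 9)
step 9 is ....1...1, still not uniform .

no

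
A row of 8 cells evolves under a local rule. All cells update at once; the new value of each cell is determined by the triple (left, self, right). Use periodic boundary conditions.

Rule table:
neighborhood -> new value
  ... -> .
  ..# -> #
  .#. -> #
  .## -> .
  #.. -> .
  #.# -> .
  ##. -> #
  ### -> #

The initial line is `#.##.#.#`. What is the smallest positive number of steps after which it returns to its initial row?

#..#.#..
#.##.#.#

2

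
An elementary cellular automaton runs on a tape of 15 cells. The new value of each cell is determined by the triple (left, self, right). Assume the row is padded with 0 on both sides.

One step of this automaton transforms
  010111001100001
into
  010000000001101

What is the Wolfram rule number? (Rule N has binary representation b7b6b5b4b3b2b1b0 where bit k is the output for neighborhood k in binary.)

5

position 4: 111 → 0  (bit 7 = 0)
position 5: 110 → 0  (bit 6 = 0)
position 2: 101 → 0  (bit 5 = 0)
position 6: 100 → 0  (bit 4 = 0)
position 3: 011 → 0  (bit 3 = 0)
position 1: 010 → 1  (bit 2 = 1)
position 0: 001 → 0  (bit 1 = 0)
position 11: 000 → 1  (bit 0 = 1)
bits b7..b0 = 00000101 = 5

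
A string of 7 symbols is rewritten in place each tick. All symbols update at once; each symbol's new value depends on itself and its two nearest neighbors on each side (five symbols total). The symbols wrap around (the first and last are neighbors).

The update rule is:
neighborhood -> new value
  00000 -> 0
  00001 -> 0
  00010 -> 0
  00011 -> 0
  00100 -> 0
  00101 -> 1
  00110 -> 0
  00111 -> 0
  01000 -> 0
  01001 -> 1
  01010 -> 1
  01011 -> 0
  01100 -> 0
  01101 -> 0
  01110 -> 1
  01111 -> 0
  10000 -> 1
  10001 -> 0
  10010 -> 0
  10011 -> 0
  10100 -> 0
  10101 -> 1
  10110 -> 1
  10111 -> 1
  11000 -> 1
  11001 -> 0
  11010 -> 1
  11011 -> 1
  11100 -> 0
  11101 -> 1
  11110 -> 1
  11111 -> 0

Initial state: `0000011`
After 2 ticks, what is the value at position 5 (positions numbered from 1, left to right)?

1100000
0011000
position 5 holds 0

0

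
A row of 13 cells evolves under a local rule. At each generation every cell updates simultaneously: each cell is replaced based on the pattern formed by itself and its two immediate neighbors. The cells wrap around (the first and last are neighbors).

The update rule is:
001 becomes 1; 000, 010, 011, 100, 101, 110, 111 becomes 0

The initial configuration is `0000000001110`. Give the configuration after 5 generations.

0000100000000

0000000010000
0000000100000
0000001000000
0000010000000
0000100000000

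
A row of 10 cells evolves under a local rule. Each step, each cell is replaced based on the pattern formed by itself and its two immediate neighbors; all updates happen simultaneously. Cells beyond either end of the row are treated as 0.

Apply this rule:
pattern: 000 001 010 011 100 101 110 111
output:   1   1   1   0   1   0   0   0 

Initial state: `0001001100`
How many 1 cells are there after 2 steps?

step 1: 1111110011
step 2: 0000001100
count of 1: 2

2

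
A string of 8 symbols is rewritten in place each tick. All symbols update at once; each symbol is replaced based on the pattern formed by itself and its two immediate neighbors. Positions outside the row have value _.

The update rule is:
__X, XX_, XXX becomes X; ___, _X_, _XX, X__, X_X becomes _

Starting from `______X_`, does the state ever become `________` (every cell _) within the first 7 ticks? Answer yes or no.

yes

_____X__
____X___
___X____
__X_____
_X______
X_______
________
all cells are _ at tick 7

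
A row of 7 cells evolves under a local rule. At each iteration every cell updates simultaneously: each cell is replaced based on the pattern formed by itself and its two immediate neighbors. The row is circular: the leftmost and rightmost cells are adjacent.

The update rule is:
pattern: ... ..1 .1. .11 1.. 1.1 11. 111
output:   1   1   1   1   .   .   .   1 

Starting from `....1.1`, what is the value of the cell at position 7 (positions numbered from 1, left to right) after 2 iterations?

1

.1111.1
.111..1
position 7 holds 1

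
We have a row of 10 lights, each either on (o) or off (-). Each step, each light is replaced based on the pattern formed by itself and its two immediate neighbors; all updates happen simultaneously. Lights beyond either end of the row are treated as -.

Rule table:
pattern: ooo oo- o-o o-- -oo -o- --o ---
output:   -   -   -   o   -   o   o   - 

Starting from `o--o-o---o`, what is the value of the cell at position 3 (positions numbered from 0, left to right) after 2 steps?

oooo-oo-oo
----------
position 3 holds -

-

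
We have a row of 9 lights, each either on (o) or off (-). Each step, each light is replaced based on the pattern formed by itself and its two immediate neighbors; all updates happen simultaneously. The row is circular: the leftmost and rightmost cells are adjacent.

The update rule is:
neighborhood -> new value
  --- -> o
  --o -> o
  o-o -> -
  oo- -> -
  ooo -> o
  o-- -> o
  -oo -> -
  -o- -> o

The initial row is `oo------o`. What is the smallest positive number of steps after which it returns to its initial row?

o-oooooo-
o--oooo--
ooo-oo-oo
oo------o

4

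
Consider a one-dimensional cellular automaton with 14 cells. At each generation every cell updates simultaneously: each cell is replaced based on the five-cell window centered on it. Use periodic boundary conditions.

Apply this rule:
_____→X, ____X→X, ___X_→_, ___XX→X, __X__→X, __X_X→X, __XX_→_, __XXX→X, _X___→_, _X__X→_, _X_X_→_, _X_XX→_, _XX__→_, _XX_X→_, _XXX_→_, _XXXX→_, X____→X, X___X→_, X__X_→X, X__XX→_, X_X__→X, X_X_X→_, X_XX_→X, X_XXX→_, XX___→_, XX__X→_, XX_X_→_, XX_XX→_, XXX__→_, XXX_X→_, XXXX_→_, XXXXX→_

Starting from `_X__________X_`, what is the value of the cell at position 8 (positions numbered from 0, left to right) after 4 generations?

XX_XXXXXXXX_X_
X_____________
X_XXXXXXXXXXX_
______________
position 8 holds _

_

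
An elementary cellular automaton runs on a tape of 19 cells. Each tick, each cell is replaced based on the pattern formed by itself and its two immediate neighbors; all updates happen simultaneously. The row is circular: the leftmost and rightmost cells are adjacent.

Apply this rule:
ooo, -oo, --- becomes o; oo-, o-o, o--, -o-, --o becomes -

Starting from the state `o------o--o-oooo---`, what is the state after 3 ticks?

--oo---ooo--o--ooo-

--oooo------ooo--o-
o-ooo--oooo-oo-----
--oo---ooo--o--ooo-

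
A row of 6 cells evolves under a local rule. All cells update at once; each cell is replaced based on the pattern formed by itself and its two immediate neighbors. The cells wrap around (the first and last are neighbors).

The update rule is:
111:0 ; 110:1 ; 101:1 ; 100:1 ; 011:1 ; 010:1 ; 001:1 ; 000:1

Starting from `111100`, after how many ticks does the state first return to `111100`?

2

tick 1: 100111
tick 2: 111100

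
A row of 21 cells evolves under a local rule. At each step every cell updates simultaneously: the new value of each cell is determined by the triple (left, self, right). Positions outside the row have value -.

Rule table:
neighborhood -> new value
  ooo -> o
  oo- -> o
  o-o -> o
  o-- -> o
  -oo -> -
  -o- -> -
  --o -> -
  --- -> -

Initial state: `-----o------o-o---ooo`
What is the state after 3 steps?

--------o------o-o---

------o------o-o---oo
-------o------o-o---o
--------o------o-o---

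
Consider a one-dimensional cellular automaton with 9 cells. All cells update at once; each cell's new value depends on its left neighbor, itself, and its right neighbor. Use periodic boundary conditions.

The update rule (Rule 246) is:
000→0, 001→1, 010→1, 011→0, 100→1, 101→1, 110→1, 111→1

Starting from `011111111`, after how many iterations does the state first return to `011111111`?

9

iteration 1: 101111111
iteration 2: 110111111
iteration 3: 111011111
iteration 4: 111101111
iteration 5: 111110111
iteration 6: 111111011
iteration 7: 111111101
iteration 8: 111111110
iteration 9: 011111111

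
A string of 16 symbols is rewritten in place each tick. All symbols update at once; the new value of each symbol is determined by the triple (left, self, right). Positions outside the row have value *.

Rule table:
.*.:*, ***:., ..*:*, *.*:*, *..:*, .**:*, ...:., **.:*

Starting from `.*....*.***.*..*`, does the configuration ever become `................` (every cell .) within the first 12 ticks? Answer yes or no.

***..****.******
..****..***.....
***..****.**...*
..****..*****.**
***..****...***.
..****..**.**.**
***..**********.
..****........**
***..**......**.
..******....****
***....**..**...
..**..********.*
tick 12 is ..**..********.*, still not uniform .

no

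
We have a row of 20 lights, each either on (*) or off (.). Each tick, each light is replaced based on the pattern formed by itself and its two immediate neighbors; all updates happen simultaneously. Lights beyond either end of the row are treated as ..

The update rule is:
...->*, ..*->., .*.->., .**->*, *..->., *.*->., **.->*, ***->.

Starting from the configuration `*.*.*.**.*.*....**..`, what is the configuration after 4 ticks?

..*...**.....**.**..

......**.....**.**.*
*****.**.***.**.**..
*...*.**.*.*.**.**.*
..*...**.....**.**..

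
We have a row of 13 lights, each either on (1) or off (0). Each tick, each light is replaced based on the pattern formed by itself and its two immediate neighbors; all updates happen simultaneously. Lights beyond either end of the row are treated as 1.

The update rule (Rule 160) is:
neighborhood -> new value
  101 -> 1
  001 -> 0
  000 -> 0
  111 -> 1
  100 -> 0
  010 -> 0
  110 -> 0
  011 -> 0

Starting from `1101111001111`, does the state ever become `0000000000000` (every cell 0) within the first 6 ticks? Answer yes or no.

yes

1010110000111
0101000000011
1010000000001
0100000000000
1000000000000
0000000000000
all cells are 0 at tick 6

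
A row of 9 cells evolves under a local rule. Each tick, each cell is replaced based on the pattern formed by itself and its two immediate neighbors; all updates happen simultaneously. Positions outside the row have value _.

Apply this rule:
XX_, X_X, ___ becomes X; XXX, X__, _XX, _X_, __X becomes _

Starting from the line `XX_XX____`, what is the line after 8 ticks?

_XX_X_XXX
__XX_X__X
X__XX____
____X_XXX
XXX__X__X
__X______
X___XXXXX
__X_____X

__X_____X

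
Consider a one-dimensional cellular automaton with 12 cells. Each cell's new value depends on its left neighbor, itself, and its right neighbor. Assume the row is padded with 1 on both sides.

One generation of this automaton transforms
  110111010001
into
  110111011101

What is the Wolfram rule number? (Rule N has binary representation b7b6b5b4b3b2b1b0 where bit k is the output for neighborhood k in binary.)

position 0: 111 → 1  (bit 7 = 1)
position 1: 110 → 1  (bit 6 = 1)
position 2: 101 → 0  (bit 5 = 0)
position 8: 100 → 1  (bit 4 = 1)
position 3: 011 → 1  (bit 3 = 1)
position 7: 010 → 1  (bit 2 = 1)
position 10: 001 → 0  (bit 1 = 0)
position 9: 000 → 1  (bit 0 = 1)
bits b7..b0 = 11011101 = 221

221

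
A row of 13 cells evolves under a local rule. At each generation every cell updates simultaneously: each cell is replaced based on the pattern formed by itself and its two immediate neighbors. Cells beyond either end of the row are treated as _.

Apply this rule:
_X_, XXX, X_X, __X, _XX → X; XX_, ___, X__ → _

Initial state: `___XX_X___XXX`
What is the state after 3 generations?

XX_XX__XXX___

generation 1: __XX_XX__XXX_
generation 2: _XX_XX__XXX__
generation 3: XX_XX__XXX___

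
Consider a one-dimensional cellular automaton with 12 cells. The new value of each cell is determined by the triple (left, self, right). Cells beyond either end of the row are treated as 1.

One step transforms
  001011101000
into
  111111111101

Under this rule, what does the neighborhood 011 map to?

At position 4 the neighborhood is 011; the next row has 1 there.

1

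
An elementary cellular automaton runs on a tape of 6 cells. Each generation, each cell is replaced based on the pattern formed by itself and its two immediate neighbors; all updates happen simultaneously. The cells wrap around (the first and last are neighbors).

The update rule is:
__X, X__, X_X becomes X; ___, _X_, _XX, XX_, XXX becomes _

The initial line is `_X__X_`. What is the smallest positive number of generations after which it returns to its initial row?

2

X_XX_X
_X__X_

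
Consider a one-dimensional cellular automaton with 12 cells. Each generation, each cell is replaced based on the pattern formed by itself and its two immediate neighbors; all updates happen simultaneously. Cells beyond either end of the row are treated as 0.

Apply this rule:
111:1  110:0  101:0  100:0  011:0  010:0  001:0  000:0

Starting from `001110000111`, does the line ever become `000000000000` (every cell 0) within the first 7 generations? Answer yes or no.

000100000010
000000000000
all cells are 0 at generation 2

yes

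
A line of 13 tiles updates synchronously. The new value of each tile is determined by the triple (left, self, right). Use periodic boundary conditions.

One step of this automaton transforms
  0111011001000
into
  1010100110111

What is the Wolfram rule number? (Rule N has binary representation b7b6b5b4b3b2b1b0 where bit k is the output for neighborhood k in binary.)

position 2: 111 → 1  (bit 7 = 1)
position 3: 110 → 0  (bit 6 = 0)
position 4: 101 → 1  (bit 5 = 1)
position 7: 100 → 1  (bit 4 = 1)
position 1: 011 → 0  (bit 3 = 0)
position 9: 010 → 0  (bit 2 = 0)
position 0: 001 → 1  (bit 1 = 1)
position 11: 000 → 1  (bit 0 = 1)
bits b7..b0 = 10110011 = 179

179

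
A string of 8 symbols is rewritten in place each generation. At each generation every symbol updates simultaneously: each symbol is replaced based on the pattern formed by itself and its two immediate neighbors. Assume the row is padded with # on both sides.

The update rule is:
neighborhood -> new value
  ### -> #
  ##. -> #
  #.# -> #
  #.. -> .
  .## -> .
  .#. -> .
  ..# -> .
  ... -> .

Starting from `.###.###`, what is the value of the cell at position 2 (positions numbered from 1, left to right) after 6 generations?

#

#.###.##
##.###.#
###.###.
####.###
#####.##
######.#
position 2 holds #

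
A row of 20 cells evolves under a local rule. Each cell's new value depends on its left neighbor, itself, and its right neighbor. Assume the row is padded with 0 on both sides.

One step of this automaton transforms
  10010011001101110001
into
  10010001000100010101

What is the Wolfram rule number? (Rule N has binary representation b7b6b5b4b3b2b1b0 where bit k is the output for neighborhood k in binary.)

69

position 14: 111 → 0  (bit 7 = 0)
position 7: 110 → 1  (bit 6 = 1)
position 12: 101 → 0  (bit 5 = 0)
position 1: 100 → 0  (bit 4 = 0)
position 6: 011 → 0  (bit 3 = 0)
position 0: 010 → 1  (bit 2 = 1)
position 2: 001 → 0  (bit 1 = 0)
position 17: 000 → 1  (bit 0 = 1)
bits b7..b0 = 01000101 = 69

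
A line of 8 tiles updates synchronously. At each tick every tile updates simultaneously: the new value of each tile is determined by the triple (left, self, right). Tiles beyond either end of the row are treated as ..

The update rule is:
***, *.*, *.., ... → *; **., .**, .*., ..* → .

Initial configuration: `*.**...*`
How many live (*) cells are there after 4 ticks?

tick 1: .*..**..
tick 2: ..*...**
tick 3: *..**...
tick 4: .*...***
count of *: 4

4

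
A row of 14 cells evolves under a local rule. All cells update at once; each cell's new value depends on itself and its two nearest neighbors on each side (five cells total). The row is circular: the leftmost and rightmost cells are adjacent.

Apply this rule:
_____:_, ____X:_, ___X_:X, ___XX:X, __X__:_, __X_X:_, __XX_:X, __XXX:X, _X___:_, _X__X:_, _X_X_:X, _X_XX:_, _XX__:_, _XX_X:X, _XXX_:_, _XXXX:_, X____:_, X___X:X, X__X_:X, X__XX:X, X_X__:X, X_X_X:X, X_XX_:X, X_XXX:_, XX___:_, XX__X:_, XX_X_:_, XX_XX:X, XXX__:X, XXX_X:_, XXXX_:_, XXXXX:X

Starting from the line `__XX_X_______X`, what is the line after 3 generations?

_XXX_X______X_
XX___X_____X__
X__XX_____X__X

X__XX_____X__X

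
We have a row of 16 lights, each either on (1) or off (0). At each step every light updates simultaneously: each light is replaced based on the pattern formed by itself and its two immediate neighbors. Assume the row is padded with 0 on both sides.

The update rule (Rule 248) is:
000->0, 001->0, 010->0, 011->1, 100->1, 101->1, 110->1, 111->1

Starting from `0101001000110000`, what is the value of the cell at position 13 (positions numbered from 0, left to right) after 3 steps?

0010100100111000
0001010010111100
0000101001111110
position 13 holds 1

1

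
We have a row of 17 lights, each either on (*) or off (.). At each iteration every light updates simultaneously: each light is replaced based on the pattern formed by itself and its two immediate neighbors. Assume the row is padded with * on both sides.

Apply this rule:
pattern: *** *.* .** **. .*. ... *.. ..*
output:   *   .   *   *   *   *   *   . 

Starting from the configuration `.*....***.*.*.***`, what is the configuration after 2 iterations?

.****.***.*.*.***

.****.***.*.*.***
.****.***.*.*.***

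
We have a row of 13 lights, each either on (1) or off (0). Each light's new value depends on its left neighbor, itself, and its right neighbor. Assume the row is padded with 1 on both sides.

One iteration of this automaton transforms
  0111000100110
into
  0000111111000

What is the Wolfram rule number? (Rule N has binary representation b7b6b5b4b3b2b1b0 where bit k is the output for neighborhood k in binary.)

23

position 2: 111 → 0  (bit 7 = 0)
position 3: 110 → 0  (bit 6 = 0)
position 0: 101 → 0  (bit 5 = 0)
position 4: 100 → 1  (bit 4 = 1)
position 1: 011 → 0  (bit 3 = 0)
position 7: 010 → 1  (bit 2 = 1)
position 6: 001 → 1  (bit 1 = 1)
position 5: 000 → 1  (bit 0 = 1)
bits b7..b0 = 00010111 = 23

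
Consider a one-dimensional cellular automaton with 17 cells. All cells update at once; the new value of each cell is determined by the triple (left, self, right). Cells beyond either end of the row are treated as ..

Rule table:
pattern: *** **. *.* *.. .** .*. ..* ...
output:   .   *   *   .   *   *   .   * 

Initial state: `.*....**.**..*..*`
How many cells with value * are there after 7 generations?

10

.*.**.*****..*..*
.******...*..*..*
.*....*.*.*..*..*
.*.**.*****..*..*  (repeats generation 1; period 3)
generation 7: .*.**.*****..*..*
count of *: 10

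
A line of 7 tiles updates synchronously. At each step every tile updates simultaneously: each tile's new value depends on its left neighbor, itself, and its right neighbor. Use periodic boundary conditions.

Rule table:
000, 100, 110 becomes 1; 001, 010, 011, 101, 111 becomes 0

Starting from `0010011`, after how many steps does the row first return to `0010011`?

1001001
1100100
0110010
0011001
1001100
0100110
0010011

7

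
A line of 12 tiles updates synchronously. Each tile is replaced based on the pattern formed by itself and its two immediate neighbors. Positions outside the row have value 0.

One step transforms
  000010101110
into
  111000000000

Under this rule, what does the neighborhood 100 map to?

0

At position 11 the neighborhood is 100; the next row has 0 there.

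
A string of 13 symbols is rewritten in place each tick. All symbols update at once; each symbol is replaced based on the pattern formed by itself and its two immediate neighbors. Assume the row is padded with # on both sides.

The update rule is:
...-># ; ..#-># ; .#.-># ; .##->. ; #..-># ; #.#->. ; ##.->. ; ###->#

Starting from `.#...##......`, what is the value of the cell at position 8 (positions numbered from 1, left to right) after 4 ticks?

#

tick 1: .####..######
tick 2: ..##.##.#####
tick 3: ##.......####
tick 4: #.#######.###
position 8 holds #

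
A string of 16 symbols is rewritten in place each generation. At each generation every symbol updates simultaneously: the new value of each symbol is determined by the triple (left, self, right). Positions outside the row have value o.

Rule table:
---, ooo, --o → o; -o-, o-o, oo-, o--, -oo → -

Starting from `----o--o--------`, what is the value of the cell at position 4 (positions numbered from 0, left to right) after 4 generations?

-

-ooo--o--ooooooo
--o--o--o-oooooo
-o--o--o---ooooo
---o--o--oo-oooo
position 4 holds -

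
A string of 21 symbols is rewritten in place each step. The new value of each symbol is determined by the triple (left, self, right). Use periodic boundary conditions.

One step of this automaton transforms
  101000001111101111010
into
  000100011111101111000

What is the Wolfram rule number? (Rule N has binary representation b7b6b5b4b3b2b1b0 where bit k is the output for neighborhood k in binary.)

position 9: 111 → 1  (bit 7 = 1)
position 12: 110 → 1  (bit 6 = 1)
position 1: 101 → 0  (bit 5 = 0)
position 3: 100 → 1  (bit 4 = 1)
position 8: 011 → 1  (bit 3 = 1)
position 0: 010 → 0  (bit 2 = 0)
position 7: 001 → 1  (bit 1 = 1)
position 4: 000 → 0  (bit 0 = 0)
bits b7..b0 = 11011010 = 218

218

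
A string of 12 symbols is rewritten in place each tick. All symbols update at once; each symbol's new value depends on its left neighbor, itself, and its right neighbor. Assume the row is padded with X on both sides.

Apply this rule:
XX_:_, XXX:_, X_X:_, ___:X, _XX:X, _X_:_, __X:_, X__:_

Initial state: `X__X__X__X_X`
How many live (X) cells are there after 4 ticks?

8

___________X
_XXXXXXXXX_X
_X_________X
___XXXXXXX_X
count of X: 8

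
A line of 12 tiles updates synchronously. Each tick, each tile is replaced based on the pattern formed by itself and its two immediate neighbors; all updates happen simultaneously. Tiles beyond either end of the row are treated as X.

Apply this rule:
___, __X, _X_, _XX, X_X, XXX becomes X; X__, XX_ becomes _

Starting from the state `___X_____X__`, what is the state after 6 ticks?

XXXXX_XXXXXX

_XXX_XXXXX_X
XXX_XXXXX_XX
XX_XXXXX_XXX
X_XXXXX_XXXX
_XXXXX_XXXXX
XXXXX_XXXXXX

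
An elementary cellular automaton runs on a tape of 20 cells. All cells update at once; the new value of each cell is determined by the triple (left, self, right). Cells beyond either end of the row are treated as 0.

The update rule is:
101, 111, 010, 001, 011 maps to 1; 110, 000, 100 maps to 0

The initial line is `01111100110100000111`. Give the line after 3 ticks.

11100110110000111000

tick 1: 11111001101100001110
tick 2: 11110011011000011100
tick 3: 11100110110000111000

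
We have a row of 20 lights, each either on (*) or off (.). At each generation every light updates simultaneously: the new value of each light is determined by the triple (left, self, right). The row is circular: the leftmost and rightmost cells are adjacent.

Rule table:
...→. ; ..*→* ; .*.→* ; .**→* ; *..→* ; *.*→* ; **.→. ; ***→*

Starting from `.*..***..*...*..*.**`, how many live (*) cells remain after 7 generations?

17

generation 1: ******.****.*******.
generation 2: *****.****.*******.*
generation 3: ****.****.*******.**
generation 4: ***.****.*******.***
generation 5: **.****.*******.****
generation 6: *.****.*******.*****
generation 7: .****.*******.******
count of *: 17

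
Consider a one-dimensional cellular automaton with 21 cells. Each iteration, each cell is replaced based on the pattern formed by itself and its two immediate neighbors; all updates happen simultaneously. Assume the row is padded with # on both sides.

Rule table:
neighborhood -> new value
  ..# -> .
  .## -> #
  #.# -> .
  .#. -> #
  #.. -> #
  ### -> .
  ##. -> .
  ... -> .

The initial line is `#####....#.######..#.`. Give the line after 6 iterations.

.....#...#.#.....#.#.
#....##..#.##....#.#.
.#...#.#.#.#.#...#.#.
.##..#.#.#.#.##..#.#.
.#.#.#.#.#.#.#.#.#.#.
.#.#.#.#.#.#.#.#.#.#.

.#.#.#.#.#.#.#.#.#.#.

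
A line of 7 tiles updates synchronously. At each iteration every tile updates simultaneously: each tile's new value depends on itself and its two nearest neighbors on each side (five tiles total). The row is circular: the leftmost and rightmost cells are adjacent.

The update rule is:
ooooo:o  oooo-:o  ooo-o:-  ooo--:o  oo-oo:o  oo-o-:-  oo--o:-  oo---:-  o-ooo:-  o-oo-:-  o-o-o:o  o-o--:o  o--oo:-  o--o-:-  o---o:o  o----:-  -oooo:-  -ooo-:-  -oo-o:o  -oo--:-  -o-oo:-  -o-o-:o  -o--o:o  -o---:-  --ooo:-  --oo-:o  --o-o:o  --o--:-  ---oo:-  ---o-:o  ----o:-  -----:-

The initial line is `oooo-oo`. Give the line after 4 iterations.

---o---

iteration 1: ooo-o--
iteration 2: ----oo-
iteration 3: ----o--
iteration 4: ---o---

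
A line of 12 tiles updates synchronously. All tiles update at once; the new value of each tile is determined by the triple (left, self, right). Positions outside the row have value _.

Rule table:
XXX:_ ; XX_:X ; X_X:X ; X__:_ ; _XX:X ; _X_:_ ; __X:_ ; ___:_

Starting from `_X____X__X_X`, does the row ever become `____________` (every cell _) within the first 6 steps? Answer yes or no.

yes

step 1: __________X_
step 2: ____________
all cells are _ at step 2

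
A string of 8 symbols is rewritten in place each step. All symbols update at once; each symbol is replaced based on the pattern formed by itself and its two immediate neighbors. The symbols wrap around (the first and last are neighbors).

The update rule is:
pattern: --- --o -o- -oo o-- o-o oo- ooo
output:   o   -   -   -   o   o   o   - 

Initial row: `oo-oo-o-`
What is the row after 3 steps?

-o-oo-oo

step 1: -oo-oo-o
step 2: o-oo-oo-
step 3: -o-oo-oo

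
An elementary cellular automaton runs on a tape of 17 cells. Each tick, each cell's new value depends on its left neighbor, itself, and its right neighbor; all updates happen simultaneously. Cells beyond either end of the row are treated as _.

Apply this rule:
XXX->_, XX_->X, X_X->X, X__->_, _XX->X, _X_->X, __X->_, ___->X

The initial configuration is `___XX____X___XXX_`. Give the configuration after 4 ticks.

tick 1: XX_XX_XX_X_X_X_X_
tick 2: XXXXXXXXXXXXXXXX_
tick 3: X______________X_
tick 4: X_XXXXXXXXXXXX_X_

X_XXXXXXXXXXXX_X_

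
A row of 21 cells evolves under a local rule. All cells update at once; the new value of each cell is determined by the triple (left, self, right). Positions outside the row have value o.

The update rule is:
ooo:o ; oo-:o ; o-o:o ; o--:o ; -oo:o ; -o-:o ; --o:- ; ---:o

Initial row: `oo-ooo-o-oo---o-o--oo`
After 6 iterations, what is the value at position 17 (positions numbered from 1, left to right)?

o

ooooooooooooo-oooo-oo
ooooooooooooooooooooo
ooooooooooooooooooooo  (fixed point — unchanged through iteration 6)
position 17 holds o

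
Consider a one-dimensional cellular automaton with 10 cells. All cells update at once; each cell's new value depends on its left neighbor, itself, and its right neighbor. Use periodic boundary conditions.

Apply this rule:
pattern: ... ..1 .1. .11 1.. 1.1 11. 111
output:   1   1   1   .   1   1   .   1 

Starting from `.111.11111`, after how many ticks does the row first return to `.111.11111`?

6

tick 1: 1.1.1.111.
tick 2: 111111.1.1
tick 3: 11111.111.
tick 4: .111.1.1.1
tick 5: 1.1.111111
tick 6: .111.11111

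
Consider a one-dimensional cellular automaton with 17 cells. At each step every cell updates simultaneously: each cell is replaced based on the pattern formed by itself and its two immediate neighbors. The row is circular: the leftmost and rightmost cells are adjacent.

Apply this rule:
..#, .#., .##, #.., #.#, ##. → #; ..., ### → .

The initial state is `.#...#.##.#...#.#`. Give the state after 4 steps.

step 1: ###.########.####
step 2: ..###......###...
step 3: .##.##....##.##..
step 4: #######..#######.

#######..#######.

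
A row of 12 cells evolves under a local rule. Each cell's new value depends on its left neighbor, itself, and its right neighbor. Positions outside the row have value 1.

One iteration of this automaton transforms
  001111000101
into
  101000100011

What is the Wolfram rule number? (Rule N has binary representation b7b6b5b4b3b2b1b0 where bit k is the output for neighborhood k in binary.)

56

position 3: 111 → 0  (bit 7 = 0)
position 5: 110 → 0  (bit 6 = 0)
position 10: 101 → 1  (bit 5 = 1)
position 0: 100 → 1  (bit 4 = 1)
position 2: 011 → 1  (bit 3 = 1)
position 9: 010 → 0  (bit 2 = 0)
position 1: 001 → 0  (bit 1 = 0)
position 7: 000 → 0  (bit 0 = 0)
bits b7..b0 = 00111000 = 56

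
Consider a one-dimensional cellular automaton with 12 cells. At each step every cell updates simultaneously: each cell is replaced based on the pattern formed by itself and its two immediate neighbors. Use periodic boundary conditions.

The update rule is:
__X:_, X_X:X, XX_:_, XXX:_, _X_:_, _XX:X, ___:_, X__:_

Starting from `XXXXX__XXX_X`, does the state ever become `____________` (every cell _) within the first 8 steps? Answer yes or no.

_______X__XX
__________X_
____________
all cells are _ at step 3

yes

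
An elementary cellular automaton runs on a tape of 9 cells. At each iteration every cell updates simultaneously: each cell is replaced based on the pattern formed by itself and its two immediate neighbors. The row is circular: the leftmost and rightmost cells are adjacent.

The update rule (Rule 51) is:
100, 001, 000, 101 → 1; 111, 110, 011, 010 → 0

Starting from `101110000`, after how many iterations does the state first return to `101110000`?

iteration 1: 010001111
iteration 2: 101110000

2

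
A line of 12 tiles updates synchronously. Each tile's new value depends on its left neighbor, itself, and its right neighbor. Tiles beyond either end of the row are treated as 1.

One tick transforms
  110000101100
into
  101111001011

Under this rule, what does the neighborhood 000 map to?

At position 3 the neighborhood is 000; the next row has 1 there.

1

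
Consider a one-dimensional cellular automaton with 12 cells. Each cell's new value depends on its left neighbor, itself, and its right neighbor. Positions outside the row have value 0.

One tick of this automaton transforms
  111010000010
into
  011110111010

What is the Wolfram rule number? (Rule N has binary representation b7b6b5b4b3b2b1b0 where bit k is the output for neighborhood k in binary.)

position 1: 111 → 1  (bit 7 = 1)
position 2: 110 → 1  (bit 6 = 1)
position 3: 101 → 1  (bit 5 = 1)
position 5: 100 → 0  (bit 4 = 0)
position 0: 011 → 0  (bit 3 = 0)
position 4: 010 → 1  (bit 2 = 1)
position 9: 001 → 0  (bit 1 = 0)
position 6: 000 → 1  (bit 0 = 1)
bits b7..b0 = 11100101 = 229

229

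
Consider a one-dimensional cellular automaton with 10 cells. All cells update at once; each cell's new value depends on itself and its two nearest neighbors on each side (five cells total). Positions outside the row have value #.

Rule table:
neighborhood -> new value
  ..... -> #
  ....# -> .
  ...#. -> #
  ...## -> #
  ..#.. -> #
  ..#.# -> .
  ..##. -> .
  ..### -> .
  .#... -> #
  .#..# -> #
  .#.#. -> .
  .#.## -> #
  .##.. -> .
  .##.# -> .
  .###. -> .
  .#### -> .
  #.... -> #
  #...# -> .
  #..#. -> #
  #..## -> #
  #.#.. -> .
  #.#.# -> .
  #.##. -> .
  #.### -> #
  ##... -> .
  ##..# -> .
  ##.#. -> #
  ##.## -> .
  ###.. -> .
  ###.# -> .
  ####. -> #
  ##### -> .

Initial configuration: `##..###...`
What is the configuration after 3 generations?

.#...#.#.#

#..#.....#
..#####.#.
.#...#.#.#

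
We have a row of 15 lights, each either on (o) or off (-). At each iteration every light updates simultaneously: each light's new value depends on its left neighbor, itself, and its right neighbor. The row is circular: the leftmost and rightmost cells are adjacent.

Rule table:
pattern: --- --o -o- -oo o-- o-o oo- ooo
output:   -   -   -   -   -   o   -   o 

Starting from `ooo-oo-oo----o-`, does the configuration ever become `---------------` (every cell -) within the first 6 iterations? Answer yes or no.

yes

-o-o--o-------o
o-o------------
-o-------------
---------------
all cells are - at iteration 4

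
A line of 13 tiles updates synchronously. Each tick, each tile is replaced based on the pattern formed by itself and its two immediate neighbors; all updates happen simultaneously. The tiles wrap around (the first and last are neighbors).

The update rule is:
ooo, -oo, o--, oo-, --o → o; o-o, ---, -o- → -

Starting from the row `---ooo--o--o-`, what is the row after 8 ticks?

oooooooo-oooo

--oooooo-oo-o
oooooooo-oo--
oooooooo-oooo
oooooooo-oooo  (fixed point — unchanged through tick 8)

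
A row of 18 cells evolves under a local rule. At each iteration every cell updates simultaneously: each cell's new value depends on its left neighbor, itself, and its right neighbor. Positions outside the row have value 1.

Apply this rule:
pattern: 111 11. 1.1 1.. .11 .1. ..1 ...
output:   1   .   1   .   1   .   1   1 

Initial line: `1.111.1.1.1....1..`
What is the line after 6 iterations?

1.1.1..111..111111

iteration 1: .111.1.1.1..111..1
iteration 2: 111.1.1.1..111..11
iteration 3: 11.1.1.1..111..111
iteration 4: 1.1.1.1..111..1111
iteration 5: .1.1.1..111..11111
iteration 6: 1.1.1..111..111111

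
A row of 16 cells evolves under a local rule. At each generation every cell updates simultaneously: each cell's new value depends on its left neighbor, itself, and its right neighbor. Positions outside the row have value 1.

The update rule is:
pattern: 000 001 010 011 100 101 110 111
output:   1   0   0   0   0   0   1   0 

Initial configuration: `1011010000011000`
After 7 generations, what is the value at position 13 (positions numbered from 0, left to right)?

1001000111001010
1000010001000000
1011000100011110
1001010001000010
1000000100011000
1011110001001010
1000010100000000
position 13 holds 0

0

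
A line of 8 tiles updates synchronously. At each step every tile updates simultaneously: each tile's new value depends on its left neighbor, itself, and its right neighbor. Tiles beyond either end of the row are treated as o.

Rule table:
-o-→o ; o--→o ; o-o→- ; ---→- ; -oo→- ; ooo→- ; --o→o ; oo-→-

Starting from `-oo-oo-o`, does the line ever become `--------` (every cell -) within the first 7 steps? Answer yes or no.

yes

step 1: --------
all cells are - at step 1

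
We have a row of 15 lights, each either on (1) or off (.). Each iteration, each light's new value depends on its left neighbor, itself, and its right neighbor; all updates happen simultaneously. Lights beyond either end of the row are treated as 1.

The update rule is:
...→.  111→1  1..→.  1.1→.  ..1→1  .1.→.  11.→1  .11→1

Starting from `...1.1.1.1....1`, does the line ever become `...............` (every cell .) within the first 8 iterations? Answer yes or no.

no

..1..........11
.1..........111
...........1111
..........11111
.........111111
........1111111
.......11111111
......111111111
iteration 8 is ......111111111, still not uniform .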